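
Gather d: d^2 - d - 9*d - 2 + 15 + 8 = d^2 - 10*d + 21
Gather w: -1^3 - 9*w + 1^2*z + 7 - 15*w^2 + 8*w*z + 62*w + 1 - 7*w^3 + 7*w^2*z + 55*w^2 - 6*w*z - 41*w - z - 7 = -7*w^3 + w^2*(7*z + 40) + w*(2*z + 12)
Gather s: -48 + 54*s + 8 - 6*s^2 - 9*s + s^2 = -5*s^2 + 45*s - 40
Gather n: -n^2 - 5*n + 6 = -n^2 - 5*n + 6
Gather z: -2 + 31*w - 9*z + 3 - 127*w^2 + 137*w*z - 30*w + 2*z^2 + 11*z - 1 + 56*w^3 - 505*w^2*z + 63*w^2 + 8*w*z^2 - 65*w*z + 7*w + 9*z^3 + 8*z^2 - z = 56*w^3 - 64*w^2 + 8*w + 9*z^3 + z^2*(8*w + 10) + z*(-505*w^2 + 72*w + 1)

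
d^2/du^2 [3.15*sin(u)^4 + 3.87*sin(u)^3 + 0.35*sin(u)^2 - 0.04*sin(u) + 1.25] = -50.4*sin(u)^4 - 34.83*sin(u)^3 + 36.4*sin(u)^2 + 23.26*sin(u) + 0.7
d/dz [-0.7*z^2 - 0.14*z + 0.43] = -1.4*z - 0.14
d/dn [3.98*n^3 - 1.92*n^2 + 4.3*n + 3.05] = 11.94*n^2 - 3.84*n + 4.3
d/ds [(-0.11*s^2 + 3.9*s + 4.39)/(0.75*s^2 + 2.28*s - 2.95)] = (-3.1758*s^2 - 5.936*s - 21.5142)/(0.5625*s^4 + 3.42*s^3 + 0.773399999999999*s^2 - 13.452*s + 8.7025)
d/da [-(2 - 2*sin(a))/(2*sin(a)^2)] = (2 - sin(a))*cos(a)/sin(a)^3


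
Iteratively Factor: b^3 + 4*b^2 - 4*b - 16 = (b + 4)*(b^2 - 4) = (b + 2)*(b + 4)*(b - 2)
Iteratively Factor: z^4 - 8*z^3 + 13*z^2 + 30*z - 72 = (z - 3)*(z^3 - 5*z^2 - 2*z + 24) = (z - 4)*(z - 3)*(z^2 - z - 6) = (z - 4)*(z - 3)*(z + 2)*(z - 3)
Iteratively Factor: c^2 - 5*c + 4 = (c - 1)*(c - 4)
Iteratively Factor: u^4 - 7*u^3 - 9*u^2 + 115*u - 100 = (u - 5)*(u^3 - 2*u^2 - 19*u + 20) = (u - 5)*(u - 1)*(u^2 - u - 20) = (u - 5)^2*(u - 1)*(u + 4)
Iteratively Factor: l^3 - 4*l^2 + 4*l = (l - 2)*(l^2 - 2*l) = l*(l - 2)*(l - 2)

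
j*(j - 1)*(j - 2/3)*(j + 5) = j^4 + 10*j^3/3 - 23*j^2/3 + 10*j/3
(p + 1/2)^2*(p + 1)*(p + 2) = p^4 + 4*p^3 + 21*p^2/4 + 11*p/4 + 1/2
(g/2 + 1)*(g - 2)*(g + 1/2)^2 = g^4/2 + g^3/2 - 15*g^2/8 - 2*g - 1/2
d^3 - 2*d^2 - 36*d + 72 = (d - 6)*(d - 2)*(d + 6)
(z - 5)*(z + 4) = z^2 - z - 20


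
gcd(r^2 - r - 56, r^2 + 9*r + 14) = r + 7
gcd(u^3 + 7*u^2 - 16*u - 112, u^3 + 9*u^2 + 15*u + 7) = u + 7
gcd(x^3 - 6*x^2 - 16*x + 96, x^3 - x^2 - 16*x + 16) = x^2 - 16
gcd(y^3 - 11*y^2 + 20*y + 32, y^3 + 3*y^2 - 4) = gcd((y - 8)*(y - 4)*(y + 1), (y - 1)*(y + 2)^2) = 1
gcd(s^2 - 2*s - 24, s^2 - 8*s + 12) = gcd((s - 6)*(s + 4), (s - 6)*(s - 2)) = s - 6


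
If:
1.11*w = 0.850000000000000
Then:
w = 0.77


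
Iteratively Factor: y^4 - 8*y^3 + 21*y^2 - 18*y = (y)*(y^3 - 8*y^2 + 21*y - 18) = y*(y - 3)*(y^2 - 5*y + 6) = y*(y - 3)^2*(y - 2)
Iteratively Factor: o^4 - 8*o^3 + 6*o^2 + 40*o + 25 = (o - 5)*(o^3 - 3*o^2 - 9*o - 5) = (o - 5)*(o + 1)*(o^2 - 4*o - 5) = (o - 5)^2*(o + 1)*(o + 1)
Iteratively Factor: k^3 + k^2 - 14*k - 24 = (k - 4)*(k^2 + 5*k + 6) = (k - 4)*(k + 2)*(k + 3)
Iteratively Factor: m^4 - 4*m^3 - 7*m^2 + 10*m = (m - 5)*(m^3 + m^2 - 2*m) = m*(m - 5)*(m^2 + m - 2) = m*(m - 5)*(m + 2)*(m - 1)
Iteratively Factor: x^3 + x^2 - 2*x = (x)*(x^2 + x - 2) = x*(x - 1)*(x + 2)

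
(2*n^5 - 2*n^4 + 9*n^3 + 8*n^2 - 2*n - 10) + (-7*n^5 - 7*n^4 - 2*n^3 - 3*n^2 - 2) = -5*n^5 - 9*n^4 + 7*n^3 + 5*n^2 - 2*n - 12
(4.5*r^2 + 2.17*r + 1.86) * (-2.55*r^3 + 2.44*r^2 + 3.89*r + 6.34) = -11.475*r^5 + 5.4465*r^4 + 18.0568*r^3 + 41.5097*r^2 + 20.9932*r + 11.7924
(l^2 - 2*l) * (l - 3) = l^3 - 5*l^2 + 6*l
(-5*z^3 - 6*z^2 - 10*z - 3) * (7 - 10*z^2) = 50*z^5 + 60*z^4 + 65*z^3 - 12*z^2 - 70*z - 21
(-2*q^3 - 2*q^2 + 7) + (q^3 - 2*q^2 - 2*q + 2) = -q^3 - 4*q^2 - 2*q + 9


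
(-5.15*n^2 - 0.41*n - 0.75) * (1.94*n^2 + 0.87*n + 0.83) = -9.991*n^4 - 5.2759*n^3 - 6.0862*n^2 - 0.9928*n - 0.6225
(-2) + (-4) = -6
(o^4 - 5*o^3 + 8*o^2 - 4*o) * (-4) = -4*o^4 + 20*o^3 - 32*o^2 + 16*o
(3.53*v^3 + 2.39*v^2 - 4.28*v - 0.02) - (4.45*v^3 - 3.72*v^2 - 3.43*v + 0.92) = -0.92*v^3 + 6.11*v^2 - 0.85*v - 0.94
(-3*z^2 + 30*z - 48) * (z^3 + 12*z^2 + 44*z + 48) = -3*z^5 - 6*z^4 + 180*z^3 + 600*z^2 - 672*z - 2304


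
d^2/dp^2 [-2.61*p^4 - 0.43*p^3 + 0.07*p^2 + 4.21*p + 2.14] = -31.32*p^2 - 2.58*p + 0.14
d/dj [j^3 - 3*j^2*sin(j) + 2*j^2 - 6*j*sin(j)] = -3*j^2*cos(j) + 3*j^2 - 6*sqrt(2)*j*sin(j + pi/4) + 4*j - 6*sin(j)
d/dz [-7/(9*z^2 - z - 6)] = 7*(18*z - 1)/(-9*z^2 + z + 6)^2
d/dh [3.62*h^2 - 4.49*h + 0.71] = 7.24*h - 4.49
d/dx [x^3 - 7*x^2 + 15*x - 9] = 3*x^2 - 14*x + 15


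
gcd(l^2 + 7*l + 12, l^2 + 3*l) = l + 3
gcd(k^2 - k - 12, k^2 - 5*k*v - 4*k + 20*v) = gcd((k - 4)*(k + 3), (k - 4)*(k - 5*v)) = k - 4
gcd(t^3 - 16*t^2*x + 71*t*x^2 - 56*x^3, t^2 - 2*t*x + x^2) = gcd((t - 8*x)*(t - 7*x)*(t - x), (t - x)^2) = -t + x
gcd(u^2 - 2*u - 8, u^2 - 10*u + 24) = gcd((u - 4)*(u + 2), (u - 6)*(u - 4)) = u - 4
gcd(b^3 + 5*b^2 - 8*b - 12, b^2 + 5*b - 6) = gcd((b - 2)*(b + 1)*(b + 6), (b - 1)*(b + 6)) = b + 6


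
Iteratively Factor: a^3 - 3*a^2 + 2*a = (a - 2)*(a^2 - a) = a*(a - 2)*(a - 1)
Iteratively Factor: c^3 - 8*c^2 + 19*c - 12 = (c - 1)*(c^2 - 7*c + 12) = (c - 4)*(c - 1)*(c - 3)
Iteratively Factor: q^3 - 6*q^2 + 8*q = (q - 4)*(q^2 - 2*q) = q*(q - 4)*(q - 2)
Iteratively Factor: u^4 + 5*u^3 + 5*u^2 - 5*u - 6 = (u - 1)*(u^3 + 6*u^2 + 11*u + 6) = (u - 1)*(u + 1)*(u^2 + 5*u + 6) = (u - 1)*(u + 1)*(u + 3)*(u + 2)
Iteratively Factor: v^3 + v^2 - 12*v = (v + 4)*(v^2 - 3*v) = v*(v + 4)*(v - 3)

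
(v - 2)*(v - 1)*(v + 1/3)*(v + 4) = v^4 + 4*v^3/3 - 29*v^2/3 + 14*v/3 + 8/3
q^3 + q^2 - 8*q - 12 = (q - 3)*(q + 2)^2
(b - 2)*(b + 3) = b^2 + b - 6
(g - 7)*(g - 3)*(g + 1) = g^3 - 9*g^2 + 11*g + 21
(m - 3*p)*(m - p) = m^2 - 4*m*p + 3*p^2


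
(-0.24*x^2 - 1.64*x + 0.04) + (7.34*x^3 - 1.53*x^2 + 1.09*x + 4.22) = 7.34*x^3 - 1.77*x^2 - 0.55*x + 4.26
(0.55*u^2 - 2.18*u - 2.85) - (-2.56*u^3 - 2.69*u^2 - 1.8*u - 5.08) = 2.56*u^3 + 3.24*u^2 - 0.38*u + 2.23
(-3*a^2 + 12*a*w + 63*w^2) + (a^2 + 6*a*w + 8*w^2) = -2*a^2 + 18*a*w + 71*w^2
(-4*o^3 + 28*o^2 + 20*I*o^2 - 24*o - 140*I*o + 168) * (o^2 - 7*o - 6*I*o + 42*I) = -4*o^5 + 56*o^4 + 44*I*o^4 - 100*o^3 - 616*I*o^3 - 1344*o^2 + 2300*I*o^2 + 4704*o - 2016*I*o + 7056*I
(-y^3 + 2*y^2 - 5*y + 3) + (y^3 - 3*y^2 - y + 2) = -y^2 - 6*y + 5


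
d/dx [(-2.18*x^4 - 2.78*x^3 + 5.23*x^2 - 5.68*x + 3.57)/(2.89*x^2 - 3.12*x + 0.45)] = (-12.6004*x^5 + 12.3706*x^4 + 13.4232*x^3 - 3.65540000000001*x^2 - 15.9276*x + 8.5824)/(8.3521*x^4 - 18.0336*x^3 + 12.3354*x^2 - 2.808*x + 0.2025)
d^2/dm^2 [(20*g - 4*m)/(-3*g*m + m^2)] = 8*(m*(-8*g + 3*m)*(3*g - m) - (3*g - 2*m)^2*(5*g - m))/(m^3*(3*g - m)^3)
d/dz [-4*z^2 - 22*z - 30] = -8*z - 22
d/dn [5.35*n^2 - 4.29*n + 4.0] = 10.7*n - 4.29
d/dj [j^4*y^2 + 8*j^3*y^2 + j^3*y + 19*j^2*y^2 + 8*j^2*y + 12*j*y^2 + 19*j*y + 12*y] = y*(4*j^3*y + 24*j^2*y + 3*j^2 + 38*j*y + 16*j + 12*y + 19)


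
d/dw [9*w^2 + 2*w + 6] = 18*w + 2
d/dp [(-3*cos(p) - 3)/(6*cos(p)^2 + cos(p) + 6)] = 3*(6*sin(p)^2 - 12*cos(p) - 1)*sin(p)/(6*cos(p)^2 + cos(p) + 6)^2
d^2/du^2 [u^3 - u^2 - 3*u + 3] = 6*u - 2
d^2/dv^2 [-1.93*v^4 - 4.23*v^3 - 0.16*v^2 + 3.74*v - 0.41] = -23.16*v^2 - 25.38*v - 0.32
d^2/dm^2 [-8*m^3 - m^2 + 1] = -48*m - 2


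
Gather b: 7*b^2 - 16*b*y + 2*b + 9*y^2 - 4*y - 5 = 7*b^2 + b*(2 - 16*y) + 9*y^2 - 4*y - 5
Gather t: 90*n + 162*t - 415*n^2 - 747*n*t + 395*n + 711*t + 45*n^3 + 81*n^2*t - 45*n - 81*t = 45*n^3 - 415*n^2 + 440*n + t*(81*n^2 - 747*n + 792)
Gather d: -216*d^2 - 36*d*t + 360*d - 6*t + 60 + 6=-216*d^2 + d*(360 - 36*t) - 6*t + 66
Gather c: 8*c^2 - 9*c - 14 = 8*c^2 - 9*c - 14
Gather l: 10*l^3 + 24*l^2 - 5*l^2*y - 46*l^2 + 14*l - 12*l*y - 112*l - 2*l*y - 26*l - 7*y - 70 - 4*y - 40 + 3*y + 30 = 10*l^3 + l^2*(-5*y - 22) + l*(-14*y - 124) - 8*y - 80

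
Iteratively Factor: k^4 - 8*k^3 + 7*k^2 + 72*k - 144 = (k - 3)*(k^3 - 5*k^2 - 8*k + 48) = (k - 4)*(k - 3)*(k^2 - k - 12) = (k - 4)^2*(k - 3)*(k + 3)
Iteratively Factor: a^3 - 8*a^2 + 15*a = (a)*(a^2 - 8*a + 15) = a*(a - 3)*(a - 5)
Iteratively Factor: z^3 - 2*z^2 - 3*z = (z + 1)*(z^2 - 3*z) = (z - 3)*(z + 1)*(z)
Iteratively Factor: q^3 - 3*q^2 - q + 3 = (q + 1)*(q^2 - 4*q + 3) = (q - 3)*(q + 1)*(q - 1)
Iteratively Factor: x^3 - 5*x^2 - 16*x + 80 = (x + 4)*(x^2 - 9*x + 20) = (x - 4)*(x + 4)*(x - 5)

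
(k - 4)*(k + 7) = k^2 + 3*k - 28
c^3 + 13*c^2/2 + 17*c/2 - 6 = (c - 1/2)*(c + 3)*(c + 4)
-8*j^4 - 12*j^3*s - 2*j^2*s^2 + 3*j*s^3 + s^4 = (-2*j + s)*(j + s)*(2*j + s)^2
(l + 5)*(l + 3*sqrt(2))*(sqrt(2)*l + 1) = sqrt(2)*l^3 + 7*l^2 + 5*sqrt(2)*l^2 + 3*sqrt(2)*l + 35*l + 15*sqrt(2)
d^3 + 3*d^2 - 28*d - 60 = (d - 5)*(d + 2)*(d + 6)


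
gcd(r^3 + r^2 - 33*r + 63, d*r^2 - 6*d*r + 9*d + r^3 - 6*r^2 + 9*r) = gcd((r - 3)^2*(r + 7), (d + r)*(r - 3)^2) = r^2 - 6*r + 9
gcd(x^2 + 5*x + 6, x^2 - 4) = x + 2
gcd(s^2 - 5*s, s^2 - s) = s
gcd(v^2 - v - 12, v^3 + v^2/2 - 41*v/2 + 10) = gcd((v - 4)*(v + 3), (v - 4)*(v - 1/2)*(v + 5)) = v - 4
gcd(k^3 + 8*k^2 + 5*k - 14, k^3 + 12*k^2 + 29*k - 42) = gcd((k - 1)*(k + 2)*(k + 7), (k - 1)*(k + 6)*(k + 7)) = k^2 + 6*k - 7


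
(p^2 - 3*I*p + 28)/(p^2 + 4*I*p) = (p - 7*I)/p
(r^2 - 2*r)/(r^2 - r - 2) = r/(r + 1)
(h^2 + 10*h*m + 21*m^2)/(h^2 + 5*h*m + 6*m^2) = (h + 7*m)/(h + 2*m)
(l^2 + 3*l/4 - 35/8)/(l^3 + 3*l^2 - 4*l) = (8*l^2 + 6*l - 35)/(8*l*(l^2 + 3*l - 4))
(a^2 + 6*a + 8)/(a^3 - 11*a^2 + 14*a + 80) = (a + 4)/(a^2 - 13*a + 40)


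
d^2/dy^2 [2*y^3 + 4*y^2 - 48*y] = 12*y + 8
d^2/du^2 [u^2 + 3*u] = 2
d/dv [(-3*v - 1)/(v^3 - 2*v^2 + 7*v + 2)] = (6*v^3 - 3*v^2 - 4*v + 1)/(v^6 - 4*v^5 + 18*v^4 - 24*v^3 + 41*v^2 + 28*v + 4)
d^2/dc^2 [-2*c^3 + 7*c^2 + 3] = 14 - 12*c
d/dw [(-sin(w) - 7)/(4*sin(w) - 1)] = 29*cos(w)/(4*sin(w) - 1)^2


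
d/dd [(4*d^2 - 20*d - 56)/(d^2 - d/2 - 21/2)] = 8*(9*d^2 + 14*d + 91)/(4*d^4 - 4*d^3 - 83*d^2 + 42*d + 441)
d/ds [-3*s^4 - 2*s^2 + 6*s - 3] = -12*s^3 - 4*s + 6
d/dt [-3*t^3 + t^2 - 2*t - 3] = -9*t^2 + 2*t - 2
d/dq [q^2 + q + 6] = 2*q + 1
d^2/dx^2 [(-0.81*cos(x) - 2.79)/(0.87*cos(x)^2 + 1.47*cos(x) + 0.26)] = (2.33308400411393*(1 - cos(x)^2)^2 + 0.193006315395797*cos(x)^5 + 2.63775297707588*cos(x)^3 + 1.6831677277325*cos(x)^2 - 6.71206725089036*cos(x) - 5.53673214391963)/(0.591836734693878*cos(x)^2 + 1.0*cos(x) + 0.17687074829932)^3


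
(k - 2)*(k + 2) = k^2 - 4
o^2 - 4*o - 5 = (o - 5)*(o + 1)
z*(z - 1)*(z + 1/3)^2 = z^4 - z^3/3 - 5*z^2/9 - z/9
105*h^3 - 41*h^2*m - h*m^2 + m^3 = (-5*h + m)*(-3*h + m)*(7*h + m)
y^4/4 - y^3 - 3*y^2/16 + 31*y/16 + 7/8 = (y/4 + 1/4)*(y - 7/2)*(y - 2)*(y + 1/2)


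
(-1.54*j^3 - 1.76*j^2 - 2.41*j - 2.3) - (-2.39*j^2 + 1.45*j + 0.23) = -1.54*j^3 + 0.63*j^2 - 3.86*j - 2.53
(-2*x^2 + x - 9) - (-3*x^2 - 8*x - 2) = x^2 + 9*x - 7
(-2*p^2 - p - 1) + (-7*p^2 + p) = -9*p^2 - 1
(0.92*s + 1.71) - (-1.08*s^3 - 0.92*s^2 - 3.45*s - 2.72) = 1.08*s^3 + 0.92*s^2 + 4.37*s + 4.43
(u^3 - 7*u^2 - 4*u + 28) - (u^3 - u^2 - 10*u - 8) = -6*u^2 + 6*u + 36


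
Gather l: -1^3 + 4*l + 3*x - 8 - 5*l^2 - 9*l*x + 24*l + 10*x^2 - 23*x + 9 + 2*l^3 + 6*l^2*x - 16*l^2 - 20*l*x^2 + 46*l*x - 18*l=2*l^3 + l^2*(6*x - 21) + l*(-20*x^2 + 37*x + 10) + 10*x^2 - 20*x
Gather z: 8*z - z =7*z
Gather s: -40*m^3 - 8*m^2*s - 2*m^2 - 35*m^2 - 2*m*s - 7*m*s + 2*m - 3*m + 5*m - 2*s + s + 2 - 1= -40*m^3 - 37*m^2 + 4*m + s*(-8*m^2 - 9*m - 1) + 1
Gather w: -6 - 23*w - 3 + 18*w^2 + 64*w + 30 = 18*w^2 + 41*w + 21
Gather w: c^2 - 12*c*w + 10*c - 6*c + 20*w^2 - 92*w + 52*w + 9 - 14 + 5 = c^2 + 4*c + 20*w^2 + w*(-12*c - 40)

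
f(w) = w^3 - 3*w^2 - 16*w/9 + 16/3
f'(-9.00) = 295.22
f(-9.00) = -950.67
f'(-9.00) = 295.22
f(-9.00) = -950.67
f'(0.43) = -3.80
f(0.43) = 4.09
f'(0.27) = -3.18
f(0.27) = 4.65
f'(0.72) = -4.54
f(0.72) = 2.87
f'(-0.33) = 0.53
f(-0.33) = 5.56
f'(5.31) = 50.95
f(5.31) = 61.03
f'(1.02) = -4.78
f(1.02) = 1.46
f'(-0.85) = 5.49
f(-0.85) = 4.06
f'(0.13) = -2.51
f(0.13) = 5.05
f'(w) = 3*w^2 - 6*w - 16/9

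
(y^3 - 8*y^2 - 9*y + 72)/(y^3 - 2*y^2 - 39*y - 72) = (y - 3)/(y + 3)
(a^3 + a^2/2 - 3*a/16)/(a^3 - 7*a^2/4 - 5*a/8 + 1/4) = a*(4*a + 3)/(2*(2*a^2 - 3*a - 2))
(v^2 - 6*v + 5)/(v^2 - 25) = (v - 1)/(v + 5)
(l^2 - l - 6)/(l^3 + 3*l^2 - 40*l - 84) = (l - 3)/(l^2 + l - 42)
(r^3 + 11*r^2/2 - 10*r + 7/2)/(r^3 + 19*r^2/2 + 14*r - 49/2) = (2*r - 1)/(2*r + 7)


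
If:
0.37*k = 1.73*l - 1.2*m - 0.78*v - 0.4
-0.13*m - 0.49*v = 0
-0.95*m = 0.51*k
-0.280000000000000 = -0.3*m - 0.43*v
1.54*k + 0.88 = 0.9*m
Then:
No Solution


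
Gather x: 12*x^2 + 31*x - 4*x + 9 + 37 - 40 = 12*x^2 + 27*x + 6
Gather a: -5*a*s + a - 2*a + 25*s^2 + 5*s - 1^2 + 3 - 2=a*(-5*s - 1) + 25*s^2 + 5*s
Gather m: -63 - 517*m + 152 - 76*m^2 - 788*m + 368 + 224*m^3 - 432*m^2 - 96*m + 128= 224*m^3 - 508*m^2 - 1401*m + 585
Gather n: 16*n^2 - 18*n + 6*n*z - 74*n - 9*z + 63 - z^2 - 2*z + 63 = 16*n^2 + n*(6*z - 92) - z^2 - 11*z + 126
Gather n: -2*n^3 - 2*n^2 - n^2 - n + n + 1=-2*n^3 - 3*n^2 + 1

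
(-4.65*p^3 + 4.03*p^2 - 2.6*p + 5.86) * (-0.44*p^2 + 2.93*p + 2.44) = 2.046*p^5 - 15.3977*p^4 + 1.6059*p^3 - 0.363200000000001*p^2 + 10.8258*p + 14.2984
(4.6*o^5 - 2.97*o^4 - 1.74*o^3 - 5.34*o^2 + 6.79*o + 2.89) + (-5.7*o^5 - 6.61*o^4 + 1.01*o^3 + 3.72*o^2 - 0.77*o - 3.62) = -1.1*o^5 - 9.58*o^4 - 0.73*o^3 - 1.62*o^2 + 6.02*o - 0.73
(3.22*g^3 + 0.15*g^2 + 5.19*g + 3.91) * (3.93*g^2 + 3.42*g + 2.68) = 12.6546*g^5 + 11.6019*g^4 + 29.5393*g^3 + 33.5181*g^2 + 27.2814*g + 10.4788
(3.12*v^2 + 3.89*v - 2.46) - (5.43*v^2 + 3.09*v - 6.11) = -2.31*v^2 + 0.8*v + 3.65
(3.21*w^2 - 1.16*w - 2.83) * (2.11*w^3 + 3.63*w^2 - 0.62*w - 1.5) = 6.7731*w^5 + 9.2047*w^4 - 12.1723*w^3 - 14.3687*w^2 + 3.4946*w + 4.245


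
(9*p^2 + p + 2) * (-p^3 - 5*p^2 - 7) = -9*p^5 - 46*p^4 - 7*p^3 - 73*p^2 - 7*p - 14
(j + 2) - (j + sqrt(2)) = 2 - sqrt(2)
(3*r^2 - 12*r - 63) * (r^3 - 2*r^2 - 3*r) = 3*r^5 - 18*r^4 - 48*r^3 + 162*r^2 + 189*r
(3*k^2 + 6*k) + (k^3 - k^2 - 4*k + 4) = k^3 + 2*k^2 + 2*k + 4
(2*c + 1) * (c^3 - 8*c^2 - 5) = 2*c^4 - 15*c^3 - 8*c^2 - 10*c - 5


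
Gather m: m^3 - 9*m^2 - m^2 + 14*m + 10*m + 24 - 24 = m^3 - 10*m^2 + 24*m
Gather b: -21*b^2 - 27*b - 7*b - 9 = -21*b^2 - 34*b - 9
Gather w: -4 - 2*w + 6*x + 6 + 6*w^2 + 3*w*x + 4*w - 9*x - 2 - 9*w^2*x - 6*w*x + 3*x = w^2*(6 - 9*x) + w*(2 - 3*x)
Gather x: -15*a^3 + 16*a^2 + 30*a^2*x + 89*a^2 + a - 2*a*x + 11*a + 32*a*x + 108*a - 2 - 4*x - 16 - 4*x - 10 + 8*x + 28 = -15*a^3 + 105*a^2 + 120*a + x*(30*a^2 + 30*a)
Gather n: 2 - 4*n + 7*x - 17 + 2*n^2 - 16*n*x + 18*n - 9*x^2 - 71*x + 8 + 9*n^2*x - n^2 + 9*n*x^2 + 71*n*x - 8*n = n^2*(9*x + 1) + n*(9*x^2 + 55*x + 6) - 9*x^2 - 64*x - 7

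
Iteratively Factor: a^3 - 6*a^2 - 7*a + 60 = (a - 4)*(a^2 - 2*a - 15) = (a - 5)*(a - 4)*(a + 3)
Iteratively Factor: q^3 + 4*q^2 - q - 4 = (q - 1)*(q^2 + 5*q + 4) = (q - 1)*(q + 4)*(q + 1)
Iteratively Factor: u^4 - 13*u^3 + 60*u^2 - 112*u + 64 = (u - 1)*(u^3 - 12*u^2 + 48*u - 64) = (u - 4)*(u - 1)*(u^2 - 8*u + 16) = (u - 4)^2*(u - 1)*(u - 4)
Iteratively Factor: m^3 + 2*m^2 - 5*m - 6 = (m + 1)*(m^2 + m - 6) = (m - 2)*(m + 1)*(m + 3)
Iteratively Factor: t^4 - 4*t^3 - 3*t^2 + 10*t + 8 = (t - 2)*(t^3 - 2*t^2 - 7*t - 4) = (t - 4)*(t - 2)*(t^2 + 2*t + 1) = (t - 4)*(t - 2)*(t + 1)*(t + 1)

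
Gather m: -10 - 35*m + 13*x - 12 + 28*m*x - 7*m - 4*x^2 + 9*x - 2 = m*(28*x - 42) - 4*x^2 + 22*x - 24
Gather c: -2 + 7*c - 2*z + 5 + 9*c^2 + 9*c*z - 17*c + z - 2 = 9*c^2 + c*(9*z - 10) - z + 1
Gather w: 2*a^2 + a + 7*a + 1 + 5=2*a^2 + 8*a + 6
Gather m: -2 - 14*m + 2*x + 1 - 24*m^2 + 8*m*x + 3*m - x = -24*m^2 + m*(8*x - 11) + x - 1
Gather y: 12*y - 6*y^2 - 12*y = -6*y^2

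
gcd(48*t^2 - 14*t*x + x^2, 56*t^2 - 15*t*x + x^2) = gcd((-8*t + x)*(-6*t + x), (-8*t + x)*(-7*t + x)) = -8*t + x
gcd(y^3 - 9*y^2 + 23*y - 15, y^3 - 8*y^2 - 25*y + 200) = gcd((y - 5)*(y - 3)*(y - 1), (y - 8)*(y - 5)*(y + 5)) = y - 5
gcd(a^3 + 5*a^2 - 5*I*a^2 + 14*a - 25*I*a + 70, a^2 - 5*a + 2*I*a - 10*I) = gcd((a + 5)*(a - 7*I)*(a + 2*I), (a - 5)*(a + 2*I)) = a + 2*I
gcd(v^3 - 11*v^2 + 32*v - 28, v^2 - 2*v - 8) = 1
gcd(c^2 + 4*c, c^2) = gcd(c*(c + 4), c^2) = c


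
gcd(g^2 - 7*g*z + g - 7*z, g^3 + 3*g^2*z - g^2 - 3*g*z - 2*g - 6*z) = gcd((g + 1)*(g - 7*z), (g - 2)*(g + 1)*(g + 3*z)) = g + 1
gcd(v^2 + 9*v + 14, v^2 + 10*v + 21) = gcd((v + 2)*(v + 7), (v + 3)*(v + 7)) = v + 7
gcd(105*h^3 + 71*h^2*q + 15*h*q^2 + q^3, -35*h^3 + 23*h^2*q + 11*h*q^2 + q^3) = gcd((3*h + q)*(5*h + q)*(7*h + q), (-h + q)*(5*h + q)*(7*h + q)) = 35*h^2 + 12*h*q + q^2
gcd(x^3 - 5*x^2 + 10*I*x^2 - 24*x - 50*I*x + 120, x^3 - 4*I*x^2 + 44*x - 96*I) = x + 6*I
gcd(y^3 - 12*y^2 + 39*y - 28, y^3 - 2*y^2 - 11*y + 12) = y^2 - 5*y + 4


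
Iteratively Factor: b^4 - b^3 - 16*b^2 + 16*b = (b)*(b^3 - b^2 - 16*b + 16) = b*(b - 4)*(b^2 + 3*b - 4) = b*(b - 4)*(b - 1)*(b + 4)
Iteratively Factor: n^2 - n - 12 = (n + 3)*(n - 4)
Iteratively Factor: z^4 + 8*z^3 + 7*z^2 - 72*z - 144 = (z + 4)*(z^3 + 4*z^2 - 9*z - 36) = (z + 4)^2*(z^2 - 9) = (z + 3)*(z + 4)^2*(z - 3)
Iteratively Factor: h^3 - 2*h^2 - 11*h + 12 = (h + 3)*(h^2 - 5*h + 4) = (h - 4)*(h + 3)*(h - 1)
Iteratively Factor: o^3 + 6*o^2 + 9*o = (o)*(o^2 + 6*o + 9) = o*(o + 3)*(o + 3)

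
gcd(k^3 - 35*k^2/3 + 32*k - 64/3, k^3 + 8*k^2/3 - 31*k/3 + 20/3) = k - 1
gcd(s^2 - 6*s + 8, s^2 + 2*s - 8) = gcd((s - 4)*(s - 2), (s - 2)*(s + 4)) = s - 2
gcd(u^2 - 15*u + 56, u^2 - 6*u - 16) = u - 8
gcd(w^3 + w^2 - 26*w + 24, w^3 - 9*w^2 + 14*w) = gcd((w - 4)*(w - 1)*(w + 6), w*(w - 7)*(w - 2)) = 1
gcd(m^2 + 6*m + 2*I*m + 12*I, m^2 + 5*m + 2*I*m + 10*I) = m + 2*I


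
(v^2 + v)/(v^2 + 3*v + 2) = v/(v + 2)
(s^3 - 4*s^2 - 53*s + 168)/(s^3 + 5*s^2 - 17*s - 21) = (s - 8)/(s + 1)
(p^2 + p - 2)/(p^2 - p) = (p + 2)/p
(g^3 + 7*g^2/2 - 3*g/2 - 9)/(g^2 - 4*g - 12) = (2*g^2 + 3*g - 9)/(2*(g - 6))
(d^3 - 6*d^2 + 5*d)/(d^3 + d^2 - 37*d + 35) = d/(d + 7)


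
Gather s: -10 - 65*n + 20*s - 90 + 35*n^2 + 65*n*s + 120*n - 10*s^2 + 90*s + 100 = 35*n^2 + 55*n - 10*s^2 + s*(65*n + 110)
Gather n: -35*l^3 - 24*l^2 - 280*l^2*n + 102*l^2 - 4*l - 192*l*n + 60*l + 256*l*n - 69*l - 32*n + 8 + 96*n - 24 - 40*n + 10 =-35*l^3 + 78*l^2 - 13*l + n*(-280*l^2 + 64*l + 24) - 6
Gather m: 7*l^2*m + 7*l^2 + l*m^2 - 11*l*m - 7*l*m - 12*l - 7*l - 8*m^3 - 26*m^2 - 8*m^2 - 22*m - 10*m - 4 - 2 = 7*l^2 - 19*l - 8*m^3 + m^2*(l - 34) + m*(7*l^2 - 18*l - 32) - 6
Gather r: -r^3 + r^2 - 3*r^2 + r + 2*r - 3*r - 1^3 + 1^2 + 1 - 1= -r^3 - 2*r^2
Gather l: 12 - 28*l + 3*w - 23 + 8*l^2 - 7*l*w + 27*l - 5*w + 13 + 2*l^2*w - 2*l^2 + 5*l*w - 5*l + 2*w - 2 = l^2*(2*w + 6) + l*(-2*w - 6)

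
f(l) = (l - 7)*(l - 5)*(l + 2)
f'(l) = (l - 7)*(l - 5) + (l - 7)*(l + 2) + (l - 5)*(l + 2) = 3*l^2 - 20*l + 11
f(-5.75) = -513.98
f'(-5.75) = 225.19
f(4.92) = 1.15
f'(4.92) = -14.78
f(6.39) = -7.11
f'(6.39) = 5.70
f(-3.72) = -160.78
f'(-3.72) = 126.92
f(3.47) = 29.54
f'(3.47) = -22.28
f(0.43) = 72.96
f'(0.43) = 2.95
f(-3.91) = -185.67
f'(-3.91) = 135.06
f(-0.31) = 65.60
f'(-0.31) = 17.49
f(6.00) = -8.00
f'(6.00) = -1.00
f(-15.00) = -5720.00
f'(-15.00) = 986.00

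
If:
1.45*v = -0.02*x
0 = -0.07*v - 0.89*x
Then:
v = 0.00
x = 0.00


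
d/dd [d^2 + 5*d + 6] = 2*d + 5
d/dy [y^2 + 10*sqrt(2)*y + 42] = 2*y + 10*sqrt(2)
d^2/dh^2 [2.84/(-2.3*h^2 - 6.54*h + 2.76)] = (30.0472*h^2 + 85.43856*h - 2.84*(4.6*h + 6.54)*(9.2*h + 13.08) - 36.05664)/(2.3*h^2 + 6.54*h - 2.76)^3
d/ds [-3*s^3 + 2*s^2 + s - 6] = -9*s^2 + 4*s + 1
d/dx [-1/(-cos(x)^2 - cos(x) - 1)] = (2*cos(x) + 1)*sin(x)/(cos(x)^2 + cos(x) + 1)^2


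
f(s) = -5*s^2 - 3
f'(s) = -10*s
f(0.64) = -5.05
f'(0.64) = -6.40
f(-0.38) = -3.72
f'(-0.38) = 3.80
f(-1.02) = -8.20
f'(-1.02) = 10.20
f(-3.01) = -48.30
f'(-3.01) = 30.10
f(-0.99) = -7.90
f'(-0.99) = 9.90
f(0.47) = -4.10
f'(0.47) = -4.70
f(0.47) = -4.10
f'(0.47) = -4.70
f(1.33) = -11.84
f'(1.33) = -13.30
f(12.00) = -723.00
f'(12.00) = -120.00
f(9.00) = -408.00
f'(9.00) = -90.00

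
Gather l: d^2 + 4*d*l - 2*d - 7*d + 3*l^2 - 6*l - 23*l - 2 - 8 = d^2 - 9*d + 3*l^2 + l*(4*d - 29) - 10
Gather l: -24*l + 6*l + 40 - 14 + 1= 27 - 18*l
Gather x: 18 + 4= 22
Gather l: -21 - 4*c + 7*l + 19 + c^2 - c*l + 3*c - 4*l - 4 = c^2 - c + l*(3 - c) - 6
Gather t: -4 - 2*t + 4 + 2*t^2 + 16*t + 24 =2*t^2 + 14*t + 24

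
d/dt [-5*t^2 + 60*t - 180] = 60 - 10*t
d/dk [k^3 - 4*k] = 3*k^2 - 4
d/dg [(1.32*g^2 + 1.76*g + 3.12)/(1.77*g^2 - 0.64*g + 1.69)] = (-3.96*g^2 - 6.5832*g + 4.9712)/(3.1329*g^4 - 2.2656*g^3 + 6.3922*g^2 - 2.1632*g + 2.8561)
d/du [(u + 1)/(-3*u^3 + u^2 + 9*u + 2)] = (-3*u^3 + u^2 + 9*u - (u + 1)*(-9*u^2 + 2*u + 9) + 2)/(-3*u^3 + u^2 + 9*u + 2)^2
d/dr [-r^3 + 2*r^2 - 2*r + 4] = -3*r^2 + 4*r - 2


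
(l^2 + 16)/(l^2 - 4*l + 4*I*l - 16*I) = (l - 4*I)/(l - 4)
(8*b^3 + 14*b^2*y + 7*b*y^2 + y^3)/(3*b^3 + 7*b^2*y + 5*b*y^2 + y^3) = (8*b^2 + 6*b*y + y^2)/(3*b^2 + 4*b*y + y^2)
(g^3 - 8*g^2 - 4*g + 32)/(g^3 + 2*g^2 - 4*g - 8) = (g - 8)/(g + 2)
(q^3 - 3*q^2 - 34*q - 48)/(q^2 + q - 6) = (q^2 - 6*q - 16)/(q - 2)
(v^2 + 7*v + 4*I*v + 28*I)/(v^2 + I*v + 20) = (v^2 + v*(7 + 4*I) + 28*I)/(v^2 + I*v + 20)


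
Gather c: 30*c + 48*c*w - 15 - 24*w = c*(48*w + 30) - 24*w - 15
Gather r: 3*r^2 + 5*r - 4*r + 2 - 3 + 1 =3*r^2 + r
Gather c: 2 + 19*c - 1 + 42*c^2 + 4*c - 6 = 42*c^2 + 23*c - 5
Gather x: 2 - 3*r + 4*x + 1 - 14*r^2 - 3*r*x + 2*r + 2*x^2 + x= -14*r^2 - r + 2*x^2 + x*(5 - 3*r) + 3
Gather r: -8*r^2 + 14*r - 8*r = -8*r^2 + 6*r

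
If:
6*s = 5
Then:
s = 5/6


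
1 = 1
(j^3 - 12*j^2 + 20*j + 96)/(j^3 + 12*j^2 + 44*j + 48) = (j^2 - 14*j + 48)/(j^2 + 10*j + 24)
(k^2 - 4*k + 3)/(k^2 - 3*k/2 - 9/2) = 2*(k - 1)/(2*k + 3)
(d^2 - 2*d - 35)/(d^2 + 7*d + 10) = (d - 7)/(d + 2)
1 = 1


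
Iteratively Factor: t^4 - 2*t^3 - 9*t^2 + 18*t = (t - 3)*(t^3 + t^2 - 6*t) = (t - 3)*(t + 3)*(t^2 - 2*t) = t*(t - 3)*(t + 3)*(t - 2)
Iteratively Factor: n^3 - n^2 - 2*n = (n)*(n^2 - n - 2) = n*(n + 1)*(n - 2)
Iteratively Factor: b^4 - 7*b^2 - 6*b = (b)*(b^3 - 7*b - 6) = b*(b + 1)*(b^2 - b - 6) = b*(b + 1)*(b + 2)*(b - 3)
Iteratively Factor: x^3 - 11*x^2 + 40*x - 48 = (x - 4)*(x^2 - 7*x + 12) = (x - 4)*(x - 3)*(x - 4)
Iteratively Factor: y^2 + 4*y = (y)*(y + 4)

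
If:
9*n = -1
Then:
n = -1/9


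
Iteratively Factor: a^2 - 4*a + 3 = (a - 3)*(a - 1)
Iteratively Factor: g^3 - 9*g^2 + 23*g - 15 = (g - 1)*(g^2 - 8*g + 15) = (g - 3)*(g - 1)*(g - 5)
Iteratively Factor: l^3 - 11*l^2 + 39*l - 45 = (l - 3)*(l^2 - 8*l + 15) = (l - 3)^2*(l - 5)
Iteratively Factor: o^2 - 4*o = (o - 4)*(o)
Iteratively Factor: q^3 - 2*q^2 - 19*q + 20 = (q - 1)*(q^2 - q - 20) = (q - 5)*(q - 1)*(q + 4)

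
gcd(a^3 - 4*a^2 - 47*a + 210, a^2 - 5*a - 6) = a - 6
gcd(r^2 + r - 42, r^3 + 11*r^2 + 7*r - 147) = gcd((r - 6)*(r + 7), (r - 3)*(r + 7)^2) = r + 7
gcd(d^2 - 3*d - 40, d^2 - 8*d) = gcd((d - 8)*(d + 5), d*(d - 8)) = d - 8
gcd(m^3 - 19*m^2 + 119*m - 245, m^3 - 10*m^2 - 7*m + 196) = m^2 - 14*m + 49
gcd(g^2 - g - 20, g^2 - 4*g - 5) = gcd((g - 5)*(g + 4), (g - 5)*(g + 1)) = g - 5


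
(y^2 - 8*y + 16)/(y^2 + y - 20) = (y - 4)/(y + 5)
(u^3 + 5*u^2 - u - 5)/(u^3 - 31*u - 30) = (u - 1)/(u - 6)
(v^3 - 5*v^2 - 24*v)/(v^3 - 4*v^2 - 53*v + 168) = v*(v + 3)/(v^2 + 4*v - 21)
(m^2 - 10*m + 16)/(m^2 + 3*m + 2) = (m^2 - 10*m + 16)/(m^2 + 3*m + 2)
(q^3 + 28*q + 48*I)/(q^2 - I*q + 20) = (q^2 - 4*I*q + 12)/(q - 5*I)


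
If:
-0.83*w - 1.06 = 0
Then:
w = -1.28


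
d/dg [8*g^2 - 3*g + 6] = 16*g - 3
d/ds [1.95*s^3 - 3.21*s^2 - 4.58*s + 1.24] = 5.85*s^2 - 6.42*s - 4.58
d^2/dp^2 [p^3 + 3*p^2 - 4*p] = 6*p + 6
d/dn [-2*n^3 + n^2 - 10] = 2*n*(1 - 3*n)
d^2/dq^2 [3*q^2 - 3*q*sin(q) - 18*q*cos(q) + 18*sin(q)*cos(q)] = 3*q*sin(q) + 18*q*cos(q) + 36*sin(q) - 36*sin(2*q) - 6*cos(q) + 6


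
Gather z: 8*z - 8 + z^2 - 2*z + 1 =z^2 + 6*z - 7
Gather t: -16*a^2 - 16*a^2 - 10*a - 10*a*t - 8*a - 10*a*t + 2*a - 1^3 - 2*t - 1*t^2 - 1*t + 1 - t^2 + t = -32*a^2 - 16*a - 2*t^2 + t*(-20*a - 2)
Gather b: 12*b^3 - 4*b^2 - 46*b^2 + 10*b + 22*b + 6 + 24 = 12*b^3 - 50*b^2 + 32*b + 30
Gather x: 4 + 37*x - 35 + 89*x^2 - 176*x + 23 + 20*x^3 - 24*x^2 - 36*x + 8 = 20*x^3 + 65*x^2 - 175*x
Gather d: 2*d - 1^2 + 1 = 2*d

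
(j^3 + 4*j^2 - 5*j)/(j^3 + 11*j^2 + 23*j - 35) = j/(j + 7)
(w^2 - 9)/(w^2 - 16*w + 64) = (w^2 - 9)/(w^2 - 16*w + 64)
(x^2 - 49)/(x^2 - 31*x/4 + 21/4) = 4*(x + 7)/(4*x - 3)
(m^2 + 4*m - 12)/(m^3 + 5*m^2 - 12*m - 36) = (m - 2)/(m^2 - m - 6)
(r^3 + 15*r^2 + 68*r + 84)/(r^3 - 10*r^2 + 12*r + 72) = (r^2 + 13*r + 42)/(r^2 - 12*r + 36)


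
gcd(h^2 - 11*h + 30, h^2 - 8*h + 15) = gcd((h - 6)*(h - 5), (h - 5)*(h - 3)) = h - 5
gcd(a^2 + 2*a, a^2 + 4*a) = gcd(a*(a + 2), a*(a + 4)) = a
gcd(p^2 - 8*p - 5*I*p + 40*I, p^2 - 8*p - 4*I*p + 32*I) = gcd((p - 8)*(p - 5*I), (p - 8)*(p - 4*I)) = p - 8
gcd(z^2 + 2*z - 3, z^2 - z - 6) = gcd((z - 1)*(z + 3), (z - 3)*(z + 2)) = 1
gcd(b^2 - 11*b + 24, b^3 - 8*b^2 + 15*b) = b - 3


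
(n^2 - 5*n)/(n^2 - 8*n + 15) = n/(n - 3)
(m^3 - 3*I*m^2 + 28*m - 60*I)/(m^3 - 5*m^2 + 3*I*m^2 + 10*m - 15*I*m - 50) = (m - 6*I)/(m - 5)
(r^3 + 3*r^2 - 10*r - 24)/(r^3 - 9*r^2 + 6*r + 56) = (r^2 + r - 12)/(r^2 - 11*r + 28)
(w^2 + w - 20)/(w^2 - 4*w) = (w + 5)/w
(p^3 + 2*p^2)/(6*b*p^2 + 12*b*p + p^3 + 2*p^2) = p/(6*b + p)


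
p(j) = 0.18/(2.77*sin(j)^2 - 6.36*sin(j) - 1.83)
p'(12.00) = 0.25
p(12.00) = 0.08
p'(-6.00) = 0.07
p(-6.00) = -0.05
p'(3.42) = -84.45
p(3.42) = 1.42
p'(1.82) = -0.00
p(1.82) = -0.03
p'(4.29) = -0.02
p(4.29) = 0.03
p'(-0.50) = 0.41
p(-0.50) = 0.10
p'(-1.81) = -0.01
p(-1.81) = 0.03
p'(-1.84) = -0.01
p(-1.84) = 0.03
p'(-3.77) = -0.02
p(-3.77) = -0.04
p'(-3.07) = -0.65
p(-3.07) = -0.13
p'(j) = 0.18*(-5.54*sin(j)*cos(j) + 6.36*cos(j))/(2.77*sin(j)^2 - 6.36*sin(j) - 1.83)^2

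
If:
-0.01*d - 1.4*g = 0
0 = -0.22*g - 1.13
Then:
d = 719.09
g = -5.14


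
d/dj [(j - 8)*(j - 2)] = 2*j - 10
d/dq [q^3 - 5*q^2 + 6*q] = 3*q^2 - 10*q + 6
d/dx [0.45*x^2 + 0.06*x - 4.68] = 0.9*x + 0.06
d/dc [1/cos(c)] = sin(c)/cos(c)^2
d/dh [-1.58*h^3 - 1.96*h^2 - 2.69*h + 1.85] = -4.74*h^2 - 3.92*h - 2.69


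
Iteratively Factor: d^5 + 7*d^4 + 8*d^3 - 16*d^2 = (d + 4)*(d^4 + 3*d^3 - 4*d^2) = d*(d + 4)*(d^3 + 3*d^2 - 4*d) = d*(d + 4)^2*(d^2 - d) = d^2*(d + 4)^2*(d - 1)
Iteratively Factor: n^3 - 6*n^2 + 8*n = (n - 2)*(n^2 - 4*n) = n*(n - 2)*(n - 4)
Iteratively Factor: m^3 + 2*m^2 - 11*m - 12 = (m + 4)*(m^2 - 2*m - 3) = (m - 3)*(m + 4)*(m + 1)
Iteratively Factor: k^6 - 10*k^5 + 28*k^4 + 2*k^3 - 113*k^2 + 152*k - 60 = (k - 5)*(k^5 - 5*k^4 + 3*k^3 + 17*k^2 - 28*k + 12) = (k - 5)*(k + 2)*(k^4 - 7*k^3 + 17*k^2 - 17*k + 6) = (k - 5)*(k - 1)*(k + 2)*(k^3 - 6*k^2 + 11*k - 6) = (k - 5)*(k - 2)*(k - 1)*(k + 2)*(k^2 - 4*k + 3) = (k - 5)*(k - 3)*(k - 2)*(k - 1)*(k + 2)*(k - 1)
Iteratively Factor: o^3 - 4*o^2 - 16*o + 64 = (o - 4)*(o^2 - 16) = (o - 4)*(o + 4)*(o - 4)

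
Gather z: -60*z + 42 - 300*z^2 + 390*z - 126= -300*z^2 + 330*z - 84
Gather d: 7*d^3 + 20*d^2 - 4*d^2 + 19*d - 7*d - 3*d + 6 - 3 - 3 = 7*d^3 + 16*d^2 + 9*d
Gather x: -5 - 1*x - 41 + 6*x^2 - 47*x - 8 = 6*x^2 - 48*x - 54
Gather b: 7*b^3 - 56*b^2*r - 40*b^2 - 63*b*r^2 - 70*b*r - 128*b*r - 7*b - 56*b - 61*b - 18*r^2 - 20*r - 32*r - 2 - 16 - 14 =7*b^3 + b^2*(-56*r - 40) + b*(-63*r^2 - 198*r - 124) - 18*r^2 - 52*r - 32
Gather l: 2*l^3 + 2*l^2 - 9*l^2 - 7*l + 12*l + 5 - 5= 2*l^3 - 7*l^2 + 5*l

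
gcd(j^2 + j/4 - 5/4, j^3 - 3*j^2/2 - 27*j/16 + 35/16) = j^2 + j/4 - 5/4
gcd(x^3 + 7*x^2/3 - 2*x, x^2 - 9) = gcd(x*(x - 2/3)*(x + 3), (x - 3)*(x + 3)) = x + 3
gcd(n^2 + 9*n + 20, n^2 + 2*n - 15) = n + 5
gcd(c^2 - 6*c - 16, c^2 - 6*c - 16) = c^2 - 6*c - 16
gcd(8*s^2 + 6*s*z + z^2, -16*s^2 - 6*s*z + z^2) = 2*s + z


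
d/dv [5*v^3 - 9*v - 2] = 15*v^2 - 9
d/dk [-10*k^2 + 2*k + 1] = 2 - 20*k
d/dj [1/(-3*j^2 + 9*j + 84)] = (2*j - 3)/(3*(-j^2 + 3*j + 28)^2)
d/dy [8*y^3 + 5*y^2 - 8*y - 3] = 24*y^2 + 10*y - 8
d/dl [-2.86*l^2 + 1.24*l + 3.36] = 1.24 - 5.72*l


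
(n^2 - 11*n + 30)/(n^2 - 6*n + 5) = (n - 6)/(n - 1)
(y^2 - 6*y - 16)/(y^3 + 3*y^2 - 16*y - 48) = (y^2 - 6*y - 16)/(y^3 + 3*y^2 - 16*y - 48)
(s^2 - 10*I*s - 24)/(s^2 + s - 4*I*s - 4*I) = (s - 6*I)/(s + 1)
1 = 1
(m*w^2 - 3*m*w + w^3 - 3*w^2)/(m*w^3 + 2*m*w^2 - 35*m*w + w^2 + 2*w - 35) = w*(m*w - 3*m + w^2 - 3*w)/(m*w^3 + 2*m*w^2 - 35*m*w + w^2 + 2*w - 35)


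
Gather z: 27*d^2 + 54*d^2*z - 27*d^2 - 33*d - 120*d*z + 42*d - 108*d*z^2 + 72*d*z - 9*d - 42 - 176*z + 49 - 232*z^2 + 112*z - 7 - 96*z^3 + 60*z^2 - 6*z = -96*z^3 + z^2*(-108*d - 172) + z*(54*d^2 - 48*d - 70)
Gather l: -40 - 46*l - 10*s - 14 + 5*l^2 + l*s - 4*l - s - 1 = 5*l^2 + l*(s - 50) - 11*s - 55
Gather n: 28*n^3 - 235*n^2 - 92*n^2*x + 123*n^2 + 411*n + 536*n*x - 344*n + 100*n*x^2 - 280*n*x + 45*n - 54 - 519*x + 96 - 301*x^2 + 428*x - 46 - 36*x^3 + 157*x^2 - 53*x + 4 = 28*n^3 + n^2*(-92*x - 112) + n*(100*x^2 + 256*x + 112) - 36*x^3 - 144*x^2 - 144*x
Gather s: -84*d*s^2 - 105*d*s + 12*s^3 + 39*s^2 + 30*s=12*s^3 + s^2*(39 - 84*d) + s*(30 - 105*d)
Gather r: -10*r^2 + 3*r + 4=-10*r^2 + 3*r + 4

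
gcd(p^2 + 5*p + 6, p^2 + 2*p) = p + 2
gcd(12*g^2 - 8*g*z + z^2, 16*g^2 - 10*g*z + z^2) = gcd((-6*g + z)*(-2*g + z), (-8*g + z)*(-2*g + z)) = -2*g + z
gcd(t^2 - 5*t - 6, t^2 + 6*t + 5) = t + 1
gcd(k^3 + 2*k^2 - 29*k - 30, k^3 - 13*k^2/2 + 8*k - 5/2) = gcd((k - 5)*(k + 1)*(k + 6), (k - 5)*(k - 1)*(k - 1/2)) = k - 5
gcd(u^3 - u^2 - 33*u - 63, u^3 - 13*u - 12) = u + 3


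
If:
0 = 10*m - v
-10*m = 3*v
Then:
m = 0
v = 0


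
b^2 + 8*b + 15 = (b + 3)*(b + 5)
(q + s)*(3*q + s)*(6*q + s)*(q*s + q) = 18*q^4*s + 18*q^4 + 27*q^3*s^2 + 27*q^3*s + 10*q^2*s^3 + 10*q^2*s^2 + q*s^4 + q*s^3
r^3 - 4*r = r*(r - 2)*(r + 2)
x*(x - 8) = x^2 - 8*x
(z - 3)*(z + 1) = z^2 - 2*z - 3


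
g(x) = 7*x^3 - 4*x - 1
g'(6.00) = 752.00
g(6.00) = 1487.00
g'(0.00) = -4.00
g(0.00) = -1.00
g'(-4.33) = 389.73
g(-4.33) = -551.96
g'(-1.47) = 41.38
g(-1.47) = -17.36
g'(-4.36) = 395.20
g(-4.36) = -563.73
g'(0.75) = 7.81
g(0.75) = -1.05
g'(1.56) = 47.11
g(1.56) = 19.33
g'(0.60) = 3.56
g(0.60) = -1.89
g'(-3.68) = 280.39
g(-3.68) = -335.13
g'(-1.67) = 54.57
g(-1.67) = -26.92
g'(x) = 21*x^2 - 4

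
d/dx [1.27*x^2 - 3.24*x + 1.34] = 2.54*x - 3.24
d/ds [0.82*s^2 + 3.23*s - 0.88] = 1.64*s + 3.23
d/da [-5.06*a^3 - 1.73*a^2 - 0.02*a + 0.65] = -15.18*a^2 - 3.46*a - 0.02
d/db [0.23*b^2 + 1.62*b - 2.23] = 0.46*b + 1.62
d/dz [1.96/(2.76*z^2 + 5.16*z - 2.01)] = (-10.8192*z - 10.1136)/(2.76*z^2 + 5.16*z - 2.01)^2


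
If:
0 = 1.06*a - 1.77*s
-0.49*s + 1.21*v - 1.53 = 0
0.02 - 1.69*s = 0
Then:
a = 0.02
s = 0.01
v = 1.27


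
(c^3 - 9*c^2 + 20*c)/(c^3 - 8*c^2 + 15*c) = (c - 4)/(c - 3)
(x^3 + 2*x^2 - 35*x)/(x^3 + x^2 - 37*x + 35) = x/(x - 1)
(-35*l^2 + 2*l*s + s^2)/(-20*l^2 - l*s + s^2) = (7*l + s)/(4*l + s)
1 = 1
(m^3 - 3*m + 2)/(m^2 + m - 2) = m - 1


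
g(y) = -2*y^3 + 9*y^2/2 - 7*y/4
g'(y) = -6*y^2 + 9*y - 7/4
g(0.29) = -0.18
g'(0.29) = 0.36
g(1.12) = 0.87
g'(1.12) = 0.80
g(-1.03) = 8.76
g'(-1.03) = -17.39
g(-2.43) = 59.52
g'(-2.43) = -59.05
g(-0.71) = 4.23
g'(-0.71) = -11.16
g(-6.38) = 713.72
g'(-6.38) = -303.40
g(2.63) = -9.86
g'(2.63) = -19.58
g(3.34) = -30.16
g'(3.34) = -38.62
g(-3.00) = 99.75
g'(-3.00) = -82.75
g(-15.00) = 7788.75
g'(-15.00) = -1486.75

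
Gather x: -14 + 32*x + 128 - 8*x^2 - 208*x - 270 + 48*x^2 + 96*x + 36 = 40*x^2 - 80*x - 120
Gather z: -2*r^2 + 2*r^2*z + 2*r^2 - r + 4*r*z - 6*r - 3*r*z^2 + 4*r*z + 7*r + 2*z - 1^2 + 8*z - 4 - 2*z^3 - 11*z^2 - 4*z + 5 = -2*z^3 + z^2*(-3*r - 11) + z*(2*r^2 + 8*r + 6)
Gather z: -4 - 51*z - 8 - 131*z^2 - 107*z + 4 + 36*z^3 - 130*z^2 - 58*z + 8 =36*z^3 - 261*z^2 - 216*z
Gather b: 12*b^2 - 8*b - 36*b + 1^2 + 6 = 12*b^2 - 44*b + 7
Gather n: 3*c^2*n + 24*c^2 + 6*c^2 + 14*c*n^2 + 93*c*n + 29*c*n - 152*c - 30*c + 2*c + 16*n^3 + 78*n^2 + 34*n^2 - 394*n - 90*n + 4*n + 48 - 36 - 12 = 30*c^2 - 180*c + 16*n^3 + n^2*(14*c + 112) + n*(3*c^2 + 122*c - 480)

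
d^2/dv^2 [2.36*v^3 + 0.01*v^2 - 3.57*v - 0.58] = 14.16*v + 0.02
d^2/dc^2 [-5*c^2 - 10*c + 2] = -10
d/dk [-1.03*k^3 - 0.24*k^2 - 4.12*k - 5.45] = -3.09*k^2 - 0.48*k - 4.12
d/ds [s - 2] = 1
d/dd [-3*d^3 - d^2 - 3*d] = -9*d^2 - 2*d - 3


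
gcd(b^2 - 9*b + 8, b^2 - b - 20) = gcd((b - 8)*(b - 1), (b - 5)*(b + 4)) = 1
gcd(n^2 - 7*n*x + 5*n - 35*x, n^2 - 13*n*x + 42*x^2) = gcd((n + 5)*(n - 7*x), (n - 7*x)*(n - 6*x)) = -n + 7*x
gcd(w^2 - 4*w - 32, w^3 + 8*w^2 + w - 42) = 1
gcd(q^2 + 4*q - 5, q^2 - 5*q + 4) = q - 1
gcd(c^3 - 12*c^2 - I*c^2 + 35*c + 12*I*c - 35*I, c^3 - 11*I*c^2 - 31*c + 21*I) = c - I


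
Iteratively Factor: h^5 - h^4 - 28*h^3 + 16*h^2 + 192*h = (h)*(h^4 - h^3 - 28*h^2 + 16*h + 192) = h*(h - 4)*(h^3 + 3*h^2 - 16*h - 48) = h*(h - 4)^2*(h^2 + 7*h + 12) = h*(h - 4)^2*(h + 3)*(h + 4)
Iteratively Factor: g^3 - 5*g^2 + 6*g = (g)*(g^2 - 5*g + 6) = g*(g - 2)*(g - 3)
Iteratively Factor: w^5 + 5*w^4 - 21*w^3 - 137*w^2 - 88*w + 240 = (w + 4)*(w^4 + w^3 - 25*w^2 - 37*w + 60) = (w + 3)*(w + 4)*(w^3 - 2*w^2 - 19*w + 20) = (w - 1)*(w + 3)*(w + 4)*(w^2 - w - 20) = (w - 5)*(w - 1)*(w + 3)*(w + 4)*(w + 4)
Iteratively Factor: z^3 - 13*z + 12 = (z - 1)*(z^2 + z - 12) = (z - 1)*(z + 4)*(z - 3)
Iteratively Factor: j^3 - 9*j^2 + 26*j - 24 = (j - 4)*(j^2 - 5*j + 6) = (j - 4)*(j - 2)*(j - 3)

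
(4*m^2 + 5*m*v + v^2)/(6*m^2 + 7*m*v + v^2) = (4*m + v)/(6*m + v)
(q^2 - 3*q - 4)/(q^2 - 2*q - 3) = (q - 4)/(q - 3)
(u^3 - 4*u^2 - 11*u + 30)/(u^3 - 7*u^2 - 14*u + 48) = (u - 5)/(u - 8)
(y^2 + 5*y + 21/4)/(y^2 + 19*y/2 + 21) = (y + 3/2)/(y + 6)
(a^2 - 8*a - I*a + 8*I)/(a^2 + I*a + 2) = (a - 8)/(a + 2*I)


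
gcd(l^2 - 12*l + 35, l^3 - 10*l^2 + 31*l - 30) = l - 5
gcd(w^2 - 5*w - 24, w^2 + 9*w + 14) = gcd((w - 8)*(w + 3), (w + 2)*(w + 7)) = 1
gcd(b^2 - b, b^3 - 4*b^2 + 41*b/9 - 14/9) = b - 1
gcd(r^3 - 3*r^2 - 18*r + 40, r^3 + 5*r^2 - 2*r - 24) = r^2 + 2*r - 8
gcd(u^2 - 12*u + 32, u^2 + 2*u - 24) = u - 4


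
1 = 1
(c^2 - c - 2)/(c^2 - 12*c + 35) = (c^2 - c - 2)/(c^2 - 12*c + 35)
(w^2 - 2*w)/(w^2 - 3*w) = (w - 2)/(w - 3)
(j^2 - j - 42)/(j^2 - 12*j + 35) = (j + 6)/(j - 5)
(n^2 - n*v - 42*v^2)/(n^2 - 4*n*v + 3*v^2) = (n^2 - n*v - 42*v^2)/(n^2 - 4*n*v + 3*v^2)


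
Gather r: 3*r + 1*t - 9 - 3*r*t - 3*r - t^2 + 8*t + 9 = -3*r*t - t^2 + 9*t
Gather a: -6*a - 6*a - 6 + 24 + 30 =48 - 12*a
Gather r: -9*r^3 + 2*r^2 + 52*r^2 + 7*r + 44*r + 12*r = -9*r^3 + 54*r^2 + 63*r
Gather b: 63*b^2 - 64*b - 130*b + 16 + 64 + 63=63*b^2 - 194*b + 143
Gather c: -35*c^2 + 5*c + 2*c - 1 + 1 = -35*c^2 + 7*c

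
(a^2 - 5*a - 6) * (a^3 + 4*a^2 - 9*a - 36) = a^5 - a^4 - 35*a^3 - 15*a^2 + 234*a + 216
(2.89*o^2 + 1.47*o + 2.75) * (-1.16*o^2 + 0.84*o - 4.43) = -3.3524*o^4 + 0.7224*o^3 - 14.7579*o^2 - 4.2021*o - 12.1825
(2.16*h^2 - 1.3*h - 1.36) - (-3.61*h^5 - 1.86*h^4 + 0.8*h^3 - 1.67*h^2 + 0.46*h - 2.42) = 3.61*h^5 + 1.86*h^4 - 0.8*h^3 + 3.83*h^2 - 1.76*h + 1.06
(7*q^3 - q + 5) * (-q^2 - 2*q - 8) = -7*q^5 - 14*q^4 - 55*q^3 - 3*q^2 - 2*q - 40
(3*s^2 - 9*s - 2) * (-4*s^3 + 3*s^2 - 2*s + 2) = -12*s^5 + 45*s^4 - 25*s^3 + 18*s^2 - 14*s - 4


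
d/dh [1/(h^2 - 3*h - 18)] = (3 - 2*h)/(-h^2 + 3*h + 18)^2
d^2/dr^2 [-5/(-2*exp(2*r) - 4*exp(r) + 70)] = 5*(4*(exp(r) + 1)^2*exp(r) - (2*exp(r) + 1)*(exp(2*r) + 2*exp(r) - 35))*exp(r)/(exp(2*r) + 2*exp(r) - 35)^3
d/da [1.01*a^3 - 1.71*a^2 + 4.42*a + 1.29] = 3.03*a^2 - 3.42*a + 4.42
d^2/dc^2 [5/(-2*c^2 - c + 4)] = 10*(4*c^2 + 2*c - (4*c + 1)^2 - 8)/(2*c^2 + c - 4)^3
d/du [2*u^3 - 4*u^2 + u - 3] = 6*u^2 - 8*u + 1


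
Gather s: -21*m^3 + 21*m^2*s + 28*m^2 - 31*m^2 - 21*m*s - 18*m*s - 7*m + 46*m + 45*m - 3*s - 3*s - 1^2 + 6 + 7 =-21*m^3 - 3*m^2 + 84*m + s*(21*m^2 - 39*m - 6) + 12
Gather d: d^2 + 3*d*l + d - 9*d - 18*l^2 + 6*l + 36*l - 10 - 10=d^2 + d*(3*l - 8) - 18*l^2 + 42*l - 20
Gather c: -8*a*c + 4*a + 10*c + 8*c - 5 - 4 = 4*a + c*(18 - 8*a) - 9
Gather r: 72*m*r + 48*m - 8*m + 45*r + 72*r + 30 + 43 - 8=40*m + r*(72*m + 117) + 65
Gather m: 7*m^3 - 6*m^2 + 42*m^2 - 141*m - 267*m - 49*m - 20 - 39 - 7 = 7*m^3 + 36*m^2 - 457*m - 66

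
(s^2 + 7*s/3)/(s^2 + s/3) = (3*s + 7)/(3*s + 1)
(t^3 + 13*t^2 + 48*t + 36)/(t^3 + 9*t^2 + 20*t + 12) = (t + 6)/(t + 2)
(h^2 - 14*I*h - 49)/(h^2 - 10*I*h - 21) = (h - 7*I)/(h - 3*I)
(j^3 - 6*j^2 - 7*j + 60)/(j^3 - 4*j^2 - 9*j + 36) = (j - 5)/(j - 3)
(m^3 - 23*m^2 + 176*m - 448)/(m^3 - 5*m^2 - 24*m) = (m^2 - 15*m + 56)/(m*(m + 3))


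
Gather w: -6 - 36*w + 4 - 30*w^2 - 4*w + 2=-30*w^2 - 40*w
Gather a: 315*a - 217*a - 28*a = 70*a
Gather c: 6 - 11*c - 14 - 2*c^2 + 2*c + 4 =-2*c^2 - 9*c - 4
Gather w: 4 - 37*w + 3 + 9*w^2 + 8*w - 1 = 9*w^2 - 29*w + 6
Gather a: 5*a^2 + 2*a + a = 5*a^2 + 3*a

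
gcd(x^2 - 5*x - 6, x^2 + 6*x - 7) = 1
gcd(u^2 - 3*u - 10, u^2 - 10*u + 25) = u - 5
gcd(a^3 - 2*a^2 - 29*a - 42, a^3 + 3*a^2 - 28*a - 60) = a + 2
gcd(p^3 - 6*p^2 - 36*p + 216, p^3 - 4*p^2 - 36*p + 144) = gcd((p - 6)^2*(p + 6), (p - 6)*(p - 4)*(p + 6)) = p^2 - 36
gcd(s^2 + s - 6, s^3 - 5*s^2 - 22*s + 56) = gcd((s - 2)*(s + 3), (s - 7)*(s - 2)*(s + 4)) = s - 2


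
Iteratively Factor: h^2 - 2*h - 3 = (h + 1)*(h - 3)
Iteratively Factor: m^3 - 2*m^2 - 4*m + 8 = (m - 2)*(m^2 - 4) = (m - 2)^2*(m + 2)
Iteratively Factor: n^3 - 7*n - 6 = (n - 3)*(n^2 + 3*n + 2) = (n - 3)*(n + 2)*(n + 1)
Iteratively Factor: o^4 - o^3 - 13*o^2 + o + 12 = (o + 3)*(o^3 - 4*o^2 - o + 4) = (o - 1)*(o + 3)*(o^2 - 3*o - 4) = (o - 1)*(o + 1)*(o + 3)*(o - 4)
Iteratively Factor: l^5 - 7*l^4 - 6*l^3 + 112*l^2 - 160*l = (l - 4)*(l^4 - 3*l^3 - 18*l^2 + 40*l) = (l - 4)*(l - 2)*(l^3 - l^2 - 20*l) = (l - 5)*(l - 4)*(l - 2)*(l^2 + 4*l) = (l - 5)*(l - 4)*(l - 2)*(l + 4)*(l)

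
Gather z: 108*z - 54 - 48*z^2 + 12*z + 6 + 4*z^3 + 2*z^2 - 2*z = 4*z^3 - 46*z^2 + 118*z - 48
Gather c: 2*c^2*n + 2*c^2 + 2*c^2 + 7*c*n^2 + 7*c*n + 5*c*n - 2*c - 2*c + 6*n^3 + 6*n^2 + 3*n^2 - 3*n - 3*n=c^2*(2*n + 4) + c*(7*n^2 + 12*n - 4) + 6*n^3 + 9*n^2 - 6*n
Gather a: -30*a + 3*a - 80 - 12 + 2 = -27*a - 90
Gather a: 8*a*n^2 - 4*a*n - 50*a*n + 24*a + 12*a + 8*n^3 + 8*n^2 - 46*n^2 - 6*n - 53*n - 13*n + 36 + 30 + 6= a*(8*n^2 - 54*n + 36) + 8*n^3 - 38*n^2 - 72*n + 72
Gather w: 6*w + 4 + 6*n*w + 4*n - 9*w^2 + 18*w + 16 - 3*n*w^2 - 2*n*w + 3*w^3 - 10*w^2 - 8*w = 4*n + 3*w^3 + w^2*(-3*n - 19) + w*(4*n + 16) + 20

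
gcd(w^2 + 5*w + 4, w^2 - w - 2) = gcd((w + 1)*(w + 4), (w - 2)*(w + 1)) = w + 1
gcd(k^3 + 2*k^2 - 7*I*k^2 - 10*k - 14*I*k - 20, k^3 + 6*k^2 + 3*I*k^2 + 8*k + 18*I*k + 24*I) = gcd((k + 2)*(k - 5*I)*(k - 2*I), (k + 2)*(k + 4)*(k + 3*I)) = k + 2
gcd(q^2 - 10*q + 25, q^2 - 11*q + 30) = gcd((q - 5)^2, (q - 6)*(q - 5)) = q - 5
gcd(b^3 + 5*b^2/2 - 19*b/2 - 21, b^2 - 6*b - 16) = b + 2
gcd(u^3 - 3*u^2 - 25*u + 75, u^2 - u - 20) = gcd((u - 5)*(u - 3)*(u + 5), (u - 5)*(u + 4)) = u - 5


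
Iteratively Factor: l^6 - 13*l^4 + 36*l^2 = (l - 2)*(l^5 + 2*l^4 - 9*l^3 - 18*l^2) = l*(l - 2)*(l^4 + 2*l^3 - 9*l^2 - 18*l) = l*(l - 3)*(l - 2)*(l^3 + 5*l^2 + 6*l) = l*(l - 3)*(l - 2)*(l + 3)*(l^2 + 2*l) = l^2*(l - 3)*(l - 2)*(l + 3)*(l + 2)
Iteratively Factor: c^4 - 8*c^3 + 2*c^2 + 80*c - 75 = (c + 3)*(c^3 - 11*c^2 + 35*c - 25) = (c - 1)*(c + 3)*(c^2 - 10*c + 25) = (c - 5)*(c - 1)*(c + 3)*(c - 5)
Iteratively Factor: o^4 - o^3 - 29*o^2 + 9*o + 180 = (o + 3)*(o^3 - 4*o^2 - 17*o + 60) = (o - 3)*(o + 3)*(o^2 - o - 20) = (o - 3)*(o + 3)*(o + 4)*(o - 5)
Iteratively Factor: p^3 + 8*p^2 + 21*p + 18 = (p + 3)*(p^2 + 5*p + 6) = (p + 2)*(p + 3)*(p + 3)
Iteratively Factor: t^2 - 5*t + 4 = (t - 4)*(t - 1)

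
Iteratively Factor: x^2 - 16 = (x + 4)*(x - 4)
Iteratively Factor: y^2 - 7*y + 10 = (y - 5)*(y - 2)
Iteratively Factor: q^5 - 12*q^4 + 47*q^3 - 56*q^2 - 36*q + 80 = (q - 2)*(q^4 - 10*q^3 + 27*q^2 - 2*q - 40) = (q - 5)*(q - 2)*(q^3 - 5*q^2 + 2*q + 8) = (q - 5)*(q - 2)*(q + 1)*(q^2 - 6*q + 8) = (q - 5)*(q - 2)^2*(q + 1)*(q - 4)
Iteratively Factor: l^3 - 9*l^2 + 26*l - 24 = (l - 2)*(l^2 - 7*l + 12) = (l - 3)*(l - 2)*(l - 4)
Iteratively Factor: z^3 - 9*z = (z)*(z^2 - 9) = z*(z + 3)*(z - 3)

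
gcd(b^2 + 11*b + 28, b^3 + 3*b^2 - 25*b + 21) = b + 7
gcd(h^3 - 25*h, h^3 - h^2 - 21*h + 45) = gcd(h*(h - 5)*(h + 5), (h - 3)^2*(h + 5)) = h + 5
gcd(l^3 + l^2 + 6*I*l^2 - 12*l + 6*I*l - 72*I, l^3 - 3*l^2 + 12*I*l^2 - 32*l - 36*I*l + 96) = l - 3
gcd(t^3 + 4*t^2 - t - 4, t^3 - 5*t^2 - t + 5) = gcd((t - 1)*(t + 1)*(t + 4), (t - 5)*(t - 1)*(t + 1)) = t^2 - 1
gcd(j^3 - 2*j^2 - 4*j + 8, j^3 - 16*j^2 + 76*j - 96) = j - 2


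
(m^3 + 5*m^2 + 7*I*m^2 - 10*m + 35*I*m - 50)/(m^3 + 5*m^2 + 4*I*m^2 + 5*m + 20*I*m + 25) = (m + 2*I)/(m - I)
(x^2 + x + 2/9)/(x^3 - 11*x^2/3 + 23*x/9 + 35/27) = 3*(3*x + 2)/(9*x^2 - 36*x + 35)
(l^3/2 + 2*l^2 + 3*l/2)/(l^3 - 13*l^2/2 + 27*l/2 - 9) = l*(l^2 + 4*l + 3)/(2*l^3 - 13*l^2 + 27*l - 18)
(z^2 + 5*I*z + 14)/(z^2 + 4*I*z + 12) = (z + 7*I)/(z + 6*I)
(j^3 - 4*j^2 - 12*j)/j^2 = j - 4 - 12/j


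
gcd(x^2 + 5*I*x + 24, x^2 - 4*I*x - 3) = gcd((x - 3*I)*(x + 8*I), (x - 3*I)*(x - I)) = x - 3*I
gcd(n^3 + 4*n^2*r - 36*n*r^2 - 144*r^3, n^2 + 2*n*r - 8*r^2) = n + 4*r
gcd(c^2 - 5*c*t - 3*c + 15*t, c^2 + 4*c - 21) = c - 3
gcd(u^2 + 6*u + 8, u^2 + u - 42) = 1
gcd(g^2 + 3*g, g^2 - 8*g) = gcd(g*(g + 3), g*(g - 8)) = g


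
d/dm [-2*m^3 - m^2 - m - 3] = -6*m^2 - 2*m - 1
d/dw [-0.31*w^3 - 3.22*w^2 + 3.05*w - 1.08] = -0.93*w^2 - 6.44*w + 3.05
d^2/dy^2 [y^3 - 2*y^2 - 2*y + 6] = 6*y - 4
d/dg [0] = 0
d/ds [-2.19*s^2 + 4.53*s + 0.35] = 4.53 - 4.38*s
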